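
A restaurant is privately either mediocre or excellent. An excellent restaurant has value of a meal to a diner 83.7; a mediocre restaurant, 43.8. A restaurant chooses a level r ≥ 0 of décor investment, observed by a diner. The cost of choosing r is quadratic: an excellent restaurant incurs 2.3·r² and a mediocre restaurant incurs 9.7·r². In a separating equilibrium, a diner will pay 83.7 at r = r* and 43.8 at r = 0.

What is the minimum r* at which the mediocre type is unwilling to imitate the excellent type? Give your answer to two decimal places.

The mediocre type at r = 0 receives 43.8; imitating at r* yields 83.7 − 9.7·r*².
Indifference: 43.8 = 83.7 − 9.7·r*², so r*² = (83.7 − 43.8) / 9.7 ≈ 4.1134.
r* = √4.1134 ≈ 2.03.

2.03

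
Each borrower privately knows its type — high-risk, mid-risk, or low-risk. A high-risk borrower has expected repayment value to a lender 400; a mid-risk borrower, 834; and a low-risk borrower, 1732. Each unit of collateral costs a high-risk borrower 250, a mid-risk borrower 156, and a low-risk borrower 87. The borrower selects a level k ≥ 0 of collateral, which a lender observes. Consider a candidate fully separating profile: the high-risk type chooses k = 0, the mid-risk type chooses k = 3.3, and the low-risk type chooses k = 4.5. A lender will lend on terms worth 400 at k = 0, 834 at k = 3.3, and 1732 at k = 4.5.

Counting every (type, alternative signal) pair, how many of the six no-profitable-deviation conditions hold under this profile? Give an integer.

Low-risk (own payoff 1732 − 87×4.5 = 1340.5): to k=0 gives 400 → no gain ✓; to k=3.3 gives 834 − 87×3.3 = 546.9 → no gain ✓.
Mid-risk (own payoff 834 − 156×3.3 = 319.2): to k=0 gives 400 → profitable ✗; to k=4.5 gives 1732 − 156×4.5 = 1030 → profitable ✗.
High-risk (own payoff 400): to k=3.3 gives 834 − 250×3.3 = 9 → no gain ✓; to k=4.5 gives 1732 − 250×4.5 = 607 → profitable ✗.
3 of the 6 constraints hold; not an equilibrium.

3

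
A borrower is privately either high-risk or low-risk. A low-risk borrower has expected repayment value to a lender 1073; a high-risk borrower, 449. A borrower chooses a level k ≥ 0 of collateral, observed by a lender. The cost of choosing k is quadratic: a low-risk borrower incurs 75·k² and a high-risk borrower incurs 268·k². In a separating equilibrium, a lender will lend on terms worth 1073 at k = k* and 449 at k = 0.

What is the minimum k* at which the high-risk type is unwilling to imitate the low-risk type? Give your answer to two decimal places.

The high-risk type at k = 0 receives 449; imitating at k* yields 1073 − 268·k*².
Indifference: 449 = 1073 − 268·k*², so k*² = (1073 − 449) / 268 ≈ 2.3284.
k* = √2.3284 ≈ 1.53.

1.53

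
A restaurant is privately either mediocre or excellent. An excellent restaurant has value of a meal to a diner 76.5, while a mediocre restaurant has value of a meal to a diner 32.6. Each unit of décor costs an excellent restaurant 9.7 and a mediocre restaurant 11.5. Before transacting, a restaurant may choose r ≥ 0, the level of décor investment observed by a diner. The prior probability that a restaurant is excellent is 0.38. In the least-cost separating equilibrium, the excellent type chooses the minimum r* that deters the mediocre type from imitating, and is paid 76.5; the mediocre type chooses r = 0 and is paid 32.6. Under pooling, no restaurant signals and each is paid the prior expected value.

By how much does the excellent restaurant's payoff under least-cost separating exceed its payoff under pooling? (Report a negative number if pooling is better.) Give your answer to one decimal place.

Least-cost separating signal: r* solves 32.6 = 76.5 − 11.5·r*, so r* = (76.5 − 32.6)/11.5 ≈ 3.8174.
Excellent type's separating payoff: 76.5 − 9.7 × r* = 76.5 − 9.7 × (76.5 − 32.6)/11.5 = 76.5 − 425.83/11.5 ≈ 39.471.
Pooling payoff: 0.38 × 76.5 + 0.62 × 32.6 = 49.282.
Difference: 39.471 − 49.282 = -9.811, i.e. -9.8 to one decimal place.
The excellent type would prefer the pooling outcome.

-9.8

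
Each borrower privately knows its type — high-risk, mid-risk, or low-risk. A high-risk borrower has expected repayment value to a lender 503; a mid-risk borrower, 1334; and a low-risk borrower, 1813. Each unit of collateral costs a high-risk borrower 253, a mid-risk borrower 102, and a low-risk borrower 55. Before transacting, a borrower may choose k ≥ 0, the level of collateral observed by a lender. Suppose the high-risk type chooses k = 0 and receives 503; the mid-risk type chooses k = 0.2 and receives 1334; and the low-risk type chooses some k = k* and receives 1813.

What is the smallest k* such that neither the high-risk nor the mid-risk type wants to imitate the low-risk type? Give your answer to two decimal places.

Mid-risk type (on-path payoff 1334 − 102×0.2 = 1313.6) won't mimic when 1313.6 ≥ 1813 − 102·k*, i.e. k* ≥ 4.90.
High-risk type (on-path payoff 503) won't mimic when 503 ≥ 1813 − 253·k*, i.e. k* ≥ 5.18.
Both must hold, so k* = max(5.18, 4.90) = 5.18. The high-risk type's constraint binds.

5.18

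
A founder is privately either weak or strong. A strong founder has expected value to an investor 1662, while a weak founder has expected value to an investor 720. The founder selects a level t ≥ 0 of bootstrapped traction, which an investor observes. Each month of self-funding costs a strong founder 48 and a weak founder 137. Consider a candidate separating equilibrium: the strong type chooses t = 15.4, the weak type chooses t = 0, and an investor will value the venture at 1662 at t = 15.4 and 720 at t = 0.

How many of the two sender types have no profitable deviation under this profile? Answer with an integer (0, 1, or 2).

Weak type: stay at 0 → 720; mimic → 1662 − 137 × 15.4 = -447.8. IC holds (720 ≥ -447.8).
Strong type: signal → 1662 − 48 × 15.4 = 922.8; deviate to 0 → 720. IC holds (922.8 ≥ 720).
2 of 2 constraints hold, so this is a separating equilibrium.

2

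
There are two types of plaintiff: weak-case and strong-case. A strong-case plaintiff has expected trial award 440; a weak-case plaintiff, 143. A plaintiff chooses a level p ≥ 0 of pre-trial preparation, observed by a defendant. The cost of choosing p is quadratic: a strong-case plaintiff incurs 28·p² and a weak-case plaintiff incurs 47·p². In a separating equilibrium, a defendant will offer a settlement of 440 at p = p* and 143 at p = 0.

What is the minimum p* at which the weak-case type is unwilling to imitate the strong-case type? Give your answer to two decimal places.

2.51

The weak-case type at p = 0 receives 143; imitating at p* yields 440 − 47·p*².
Indifference: 143 = 440 − 47·p*², so p*² = (440 − 143) / 47 ≈ 6.3191.
p* = √6.3191 ≈ 2.51.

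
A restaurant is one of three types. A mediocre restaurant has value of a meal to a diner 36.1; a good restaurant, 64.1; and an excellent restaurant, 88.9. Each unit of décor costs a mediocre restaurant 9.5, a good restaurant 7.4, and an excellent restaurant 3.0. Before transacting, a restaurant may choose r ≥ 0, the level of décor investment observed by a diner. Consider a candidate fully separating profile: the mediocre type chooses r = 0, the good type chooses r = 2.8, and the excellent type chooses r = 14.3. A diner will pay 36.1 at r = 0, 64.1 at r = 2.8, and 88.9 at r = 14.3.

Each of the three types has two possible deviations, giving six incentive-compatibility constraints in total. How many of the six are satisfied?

4

Good (own payoff 64.1 − 7.4×2.8 = 43.38): to r=0 gives 36.1 → no gain ✓; to r=14.3 gives 88.9 − 7.4×14.3 = -16.92 → no gain ✓.
Mediocre (own payoff 36.1): to r=2.8 gives 64.1 − 9.5×2.8 = 37.5 → profitable ✗; to r=14.3 gives 88.9 − 9.5×14.3 = -46.95 → no gain ✓.
Excellent (own payoff 88.9 − 3.0×14.3 = 46): to r=0 gives 36.1 → no gain ✓; to r=2.8 gives 64.1 − 3.0×2.8 = 55.7 → profitable ✗.
4 of the 6 constraints hold; not an equilibrium.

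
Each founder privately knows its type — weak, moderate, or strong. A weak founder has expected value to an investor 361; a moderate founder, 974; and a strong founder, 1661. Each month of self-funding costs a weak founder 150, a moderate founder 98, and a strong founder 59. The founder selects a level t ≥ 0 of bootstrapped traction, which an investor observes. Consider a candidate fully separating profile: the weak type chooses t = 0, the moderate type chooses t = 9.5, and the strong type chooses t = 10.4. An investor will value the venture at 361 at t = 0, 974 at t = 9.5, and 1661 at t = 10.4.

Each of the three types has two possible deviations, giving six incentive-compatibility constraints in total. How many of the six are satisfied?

Strong (own payoff 1661 − 59×10.4 = 1047.4): to t=0 gives 361 → no gain ✓; to t=9.5 gives 974 − 59×9.5 = 413.5 → no gain ✓.
Weak (own payoff 361): to t=9.5 gives 974 − 150×9.5 = -451 → no gain ✓; to t=10.4 gives 1661 − 150×10.4 = 101 → no gain ✓.
Moderate (own payoff 974 − 98×9.5 = 43): to t=0 gives 361 → profitable ✗; to t=10.4 gives 1661 − 98×10.4 = 641.8 → profitable ✗.
4 of the 6 constraints hold; not an equilibrium.

4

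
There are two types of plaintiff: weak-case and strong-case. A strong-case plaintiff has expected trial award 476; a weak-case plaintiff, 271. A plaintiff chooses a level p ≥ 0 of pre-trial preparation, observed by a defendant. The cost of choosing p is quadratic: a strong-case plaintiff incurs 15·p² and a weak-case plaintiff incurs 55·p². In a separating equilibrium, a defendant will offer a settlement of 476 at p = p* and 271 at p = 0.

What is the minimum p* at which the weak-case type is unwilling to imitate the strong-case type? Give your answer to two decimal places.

The weak-case type at p = 0 receives 271; imitating at p* yields 476 − 55·p*².
Indifference: 271 = 476 − 55·p*², so p*² = (476 − 271) / 55 ≈ 3.7273.
p* = √3.7273 ≈ 1.93.

1.93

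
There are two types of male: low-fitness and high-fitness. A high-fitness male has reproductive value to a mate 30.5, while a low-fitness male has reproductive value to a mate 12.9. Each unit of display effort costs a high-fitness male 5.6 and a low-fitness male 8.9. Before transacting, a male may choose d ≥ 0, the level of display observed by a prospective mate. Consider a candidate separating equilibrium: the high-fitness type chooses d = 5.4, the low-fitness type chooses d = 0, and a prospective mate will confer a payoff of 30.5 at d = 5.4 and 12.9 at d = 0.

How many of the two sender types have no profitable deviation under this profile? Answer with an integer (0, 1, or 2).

1

Low-fitness type: stay at 0 → 12.9; mimic → 30.5 − 8.9 × 5.4 = -17.56. IC holds (12.9 ≥ -17.56).
High-fitness type: signal → 30.5 − 5.6 × 5.4 = 0.26; deviate to 0 → 12.9. IC fails (0.26 < 12.9).
1 of 2 constraints hold, so this profile is not an equilibrium.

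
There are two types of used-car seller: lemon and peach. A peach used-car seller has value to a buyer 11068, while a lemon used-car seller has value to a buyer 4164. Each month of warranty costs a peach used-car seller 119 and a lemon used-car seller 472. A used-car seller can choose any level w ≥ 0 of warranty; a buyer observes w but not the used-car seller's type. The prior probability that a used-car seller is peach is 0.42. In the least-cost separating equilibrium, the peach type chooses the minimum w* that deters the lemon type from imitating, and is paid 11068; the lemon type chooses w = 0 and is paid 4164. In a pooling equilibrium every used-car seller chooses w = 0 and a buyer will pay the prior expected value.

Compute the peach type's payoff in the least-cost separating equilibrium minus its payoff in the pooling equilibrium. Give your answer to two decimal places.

Least-cost separating signal: w* solves 4164 = 11068 − 472·w*, so w* = (11068 − 4164)/472 ≈ 14.6271.
Peach type's separating payoff: 11068 − 119 × w* = 11068 − 119 × (11068 − 4164)/472 = 11068 − 821576/472 ≈ 9327.3729.
Pooling payoff: 0.42 × 11068 + 0.58 × 4164 = 7063.68.
Difference: 9327.3729 − 7063.68 = 2263.6929, i.e. 2263.69 to two decimal places.
The peach type prefers to separate.

2263.69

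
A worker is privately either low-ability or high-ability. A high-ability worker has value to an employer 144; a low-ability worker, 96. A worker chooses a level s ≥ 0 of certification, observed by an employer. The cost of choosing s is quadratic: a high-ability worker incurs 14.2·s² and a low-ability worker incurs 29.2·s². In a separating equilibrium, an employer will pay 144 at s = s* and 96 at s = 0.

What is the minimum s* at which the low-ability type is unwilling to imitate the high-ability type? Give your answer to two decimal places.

The low-ability type at s = 0 receives 96; imitating at s* yields 144 − 29.2·s*².
Indifference: 96 = 144 − 29.2·s*², so s*² = (144 − 96) / 29.2 ≈ 1.6438.
s* = √1.6438 ≈ 1.28.

1.28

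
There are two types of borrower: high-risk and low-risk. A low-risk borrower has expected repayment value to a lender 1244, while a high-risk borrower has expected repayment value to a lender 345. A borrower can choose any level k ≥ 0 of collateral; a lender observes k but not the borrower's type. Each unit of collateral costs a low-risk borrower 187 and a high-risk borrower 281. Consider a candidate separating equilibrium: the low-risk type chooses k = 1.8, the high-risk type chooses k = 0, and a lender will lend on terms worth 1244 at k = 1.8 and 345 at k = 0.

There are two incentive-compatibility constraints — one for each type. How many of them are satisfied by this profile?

1

High-risk type: stay at 0 → 345; mimic → 1244 − 281 × 1.8 = 738.2. IC fails (345 < 738.2).
Low-risk type: signal → 1244 − 187 × 1.8 = 907.4; deviate to 0 → 345. IC holds (907.4 ≥ 345).
1 of 2 constraints hold, so this profile is not an equilibrium.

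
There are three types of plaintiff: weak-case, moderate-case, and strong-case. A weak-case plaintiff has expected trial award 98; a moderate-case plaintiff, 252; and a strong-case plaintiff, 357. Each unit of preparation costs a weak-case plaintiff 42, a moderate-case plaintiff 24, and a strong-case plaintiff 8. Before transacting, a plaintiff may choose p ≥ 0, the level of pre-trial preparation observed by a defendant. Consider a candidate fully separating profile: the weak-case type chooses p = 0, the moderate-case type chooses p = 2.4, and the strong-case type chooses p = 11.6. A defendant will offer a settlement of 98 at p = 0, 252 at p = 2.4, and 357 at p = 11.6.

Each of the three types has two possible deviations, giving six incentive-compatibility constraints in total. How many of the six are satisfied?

5

Strong-case (own payoff 357 − 8×11.6 = 264.2): to p=0 gives 98 → no gain ✓; to p=2.4 gives 252 − 8×2.4 = 232.8 → no gain ✓.
Weak-case (own payoff 98): to p=2.4 gives 252 − 42×2.4 = 151.2 → profitable ✗; to p=11.6 gives 357 − 42×11.6 = -130.2 → no gain ✓.
Moderate-case (own payoff 252 − 24×2.4 = 194.4): to p=0 gives 98 → no gain ✓; to p=11.6 gives 357 − 24×11.6 = 78.6 → no gain ✓.
5 of the 6 constraints hold; not an equilibrium.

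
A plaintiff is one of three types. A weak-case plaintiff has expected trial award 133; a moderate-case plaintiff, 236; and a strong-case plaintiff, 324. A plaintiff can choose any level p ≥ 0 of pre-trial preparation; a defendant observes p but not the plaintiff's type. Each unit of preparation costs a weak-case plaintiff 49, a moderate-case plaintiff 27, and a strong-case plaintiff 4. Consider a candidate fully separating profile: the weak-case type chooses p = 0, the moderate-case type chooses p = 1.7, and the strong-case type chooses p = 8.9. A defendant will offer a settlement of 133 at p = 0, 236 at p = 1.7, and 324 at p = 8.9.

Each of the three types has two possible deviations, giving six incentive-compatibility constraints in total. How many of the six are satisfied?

Strong-case (own payoff 324 − 4×8.9 = 288.4): to p=0 gives 133 → no gain ✓; to p=1.7 gives 236 − 4×1.7 = 229.2 → no gain ✓.
Moderate-case (own payoff 236 − 27×1.7 = 190.1): to p=0 gives 133 → no gain ✓; to p=8.9 gives 324 − 27×8.9 = 83.7 → no gain ✓.
Weak-case (own payoff 133): to p=1.7 gives 236 − 49×1.7 = 152.7 → profitable ✗; to p=8.9 gives 324 − 49×8.9 = -112.1 → no gain ✓.
5 of the 6 constraints hold; not an equilibrium.

5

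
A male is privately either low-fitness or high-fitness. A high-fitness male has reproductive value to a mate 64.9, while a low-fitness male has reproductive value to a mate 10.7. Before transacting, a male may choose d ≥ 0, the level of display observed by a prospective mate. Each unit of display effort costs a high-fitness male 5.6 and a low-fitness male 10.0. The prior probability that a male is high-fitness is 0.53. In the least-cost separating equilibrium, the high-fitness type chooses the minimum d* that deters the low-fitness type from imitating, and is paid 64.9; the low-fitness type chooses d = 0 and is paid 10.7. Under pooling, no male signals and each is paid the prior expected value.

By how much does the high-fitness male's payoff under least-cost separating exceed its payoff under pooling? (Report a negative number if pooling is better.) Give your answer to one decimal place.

-4.9

Least-cost separating signal: d* solves 10.7 = 64.9 − 10.0·d*, so d* = (64.9 − 10.7)/10.0 = 5.42.
High-fitness type's separating payoff: 64.9 − 5.6 × d* = 64.9 − 5.6 × (64.9 − 10.7)/10.0 = 64.9 − 303.52/10.0 = 34.548.
Pooling payoff: 0.53 × 64.9 + 0.47 × 10.7 = 39.426.
Difference: 34.548 − 39.426 = -4.878, i.e. -4.9 to one decimal place.
The high-fitness type would prefer the pooling outcome.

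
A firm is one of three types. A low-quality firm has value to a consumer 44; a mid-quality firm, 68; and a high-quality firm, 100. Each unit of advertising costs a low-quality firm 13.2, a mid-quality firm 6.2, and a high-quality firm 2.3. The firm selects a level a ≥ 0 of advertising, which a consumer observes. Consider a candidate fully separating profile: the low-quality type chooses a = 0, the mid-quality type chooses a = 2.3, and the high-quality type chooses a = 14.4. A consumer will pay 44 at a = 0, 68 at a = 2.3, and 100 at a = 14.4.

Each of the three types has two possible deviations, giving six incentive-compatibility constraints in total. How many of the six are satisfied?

6

High-quality (own payoff 100 − 2.3×14.4 = 66.88): to a=0 gives 44 → no gain ✓; to a=2.3 gives 68 − 2.3×2.3 = 62.71 → no gain ✓.
Low-quality (own payoff 44): to a=2.3 gives 68 − 13.2×2.3 = 37.64 → no gain ✓; to a=14.4 gives 100 − 13.2×14.4 = -90.08 → no gain ✓.
Mid-quality (own payoff 68 − 6.2×2.3 = 53.74): to a=0 gives 44 → no gain ✓; to a=14.4 gives 100 − 6.2×14.4 = 10.72 → no gain ✓.
6 of the 6 constraints hold; this profile is a separating equilibrium.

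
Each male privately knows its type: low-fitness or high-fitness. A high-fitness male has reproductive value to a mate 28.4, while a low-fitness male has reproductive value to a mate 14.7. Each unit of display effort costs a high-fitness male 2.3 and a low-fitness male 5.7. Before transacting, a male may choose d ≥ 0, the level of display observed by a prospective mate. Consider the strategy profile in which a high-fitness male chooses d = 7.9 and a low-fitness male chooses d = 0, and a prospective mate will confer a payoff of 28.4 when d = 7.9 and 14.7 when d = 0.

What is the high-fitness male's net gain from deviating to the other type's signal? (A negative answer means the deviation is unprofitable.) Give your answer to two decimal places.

4.47

Playing d = 7.9 the high-fitness male receives 28.4 − 2.3 × 7.9 = 10.23.
Deviating to d = 0 yields 14.7 instead.
Gain from deviating: 14.7 − 10.23 = 4.47.
The gain is positive, so the high-fitness type's incentive-compatibility constraint is violated — this profile is not a separating equilibrium.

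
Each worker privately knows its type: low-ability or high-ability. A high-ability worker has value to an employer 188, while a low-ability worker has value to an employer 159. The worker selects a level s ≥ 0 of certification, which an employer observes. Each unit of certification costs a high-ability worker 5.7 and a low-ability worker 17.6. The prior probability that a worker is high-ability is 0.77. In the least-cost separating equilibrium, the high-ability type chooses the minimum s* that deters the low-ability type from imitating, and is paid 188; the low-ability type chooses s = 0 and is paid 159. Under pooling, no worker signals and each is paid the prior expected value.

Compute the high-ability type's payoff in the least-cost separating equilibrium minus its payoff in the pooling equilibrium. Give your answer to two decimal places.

Least-cost separating signal: s* solves 159 = 188 − 17.6·s*, so s* = (188 − 159)/17.6 ≈ 1.6477.
High-ability type's separating payoff: 188 − 5.7 × s* = 188 − 5.7 × (188 − 159)/17.6 = 188 − 165.3/17.6 ≈ 178.6080.
Pooling payoff: 0.77 × 188 + 0.23 × 159 = 181.33.
Difference: 178.6080 − 181.33 = -2.722, i.e. -2.72 to two decimal places.
The high-ability type would prefer the pooling outcome.

-2.72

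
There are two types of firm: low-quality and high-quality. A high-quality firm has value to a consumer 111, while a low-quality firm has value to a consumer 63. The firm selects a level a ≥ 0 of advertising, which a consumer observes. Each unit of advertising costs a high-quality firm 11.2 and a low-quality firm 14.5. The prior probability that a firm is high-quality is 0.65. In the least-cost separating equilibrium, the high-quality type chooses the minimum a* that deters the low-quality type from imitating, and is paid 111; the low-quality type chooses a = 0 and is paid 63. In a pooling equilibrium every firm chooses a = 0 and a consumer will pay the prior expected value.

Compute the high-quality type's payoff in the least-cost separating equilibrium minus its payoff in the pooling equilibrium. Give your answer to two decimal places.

-20.28

Least-cost separating signal: a* solves 63 = 111 − 14.5·a*, so a* = (111 − 63)/14.5 ≈ 3.3103.
High-quality type's separating payoff: 111 − 11.2 × a* = 111 − 11.2 × (111 − 63)/14.5 = 111 − 537.6/14.5 ≈ 73.9241.
Pooling payoff: 0.65 × 111 + 0.35 × 63 = 94.2.
Difference: 73.9241 − 94.2 = -20.2759, i.e. -20.28 to two decimal places.
The high-quality type would prefer the pooling outcome.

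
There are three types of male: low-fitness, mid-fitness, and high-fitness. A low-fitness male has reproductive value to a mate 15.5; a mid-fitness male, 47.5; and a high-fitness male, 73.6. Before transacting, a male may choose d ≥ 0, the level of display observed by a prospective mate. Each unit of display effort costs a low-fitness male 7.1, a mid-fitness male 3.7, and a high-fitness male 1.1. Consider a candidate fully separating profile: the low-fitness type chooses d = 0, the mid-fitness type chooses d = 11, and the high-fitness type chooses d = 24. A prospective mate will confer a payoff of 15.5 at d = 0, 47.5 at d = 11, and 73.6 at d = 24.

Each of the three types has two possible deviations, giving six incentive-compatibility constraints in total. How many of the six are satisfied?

High-fitness (own payoff 73.6 − 1.1×24 = 47.2): to d=0 gives 15.5 → no gain ✓; to d=11 gives 47.5 − 1.1×11 = 35.4 → no gain ✓.
Low-fitness (own payoff 15.5): to d=11 gives 47.5 − 7.1×11 = -30.6 → no gain ✓; to d=24 gives 73.6 − 7.1×24 = -96.8 → no gain ✓.
Mid-fitness (own payoff 47.5 − 3.7×11 = 6.8): to d=0 gives 15.5 → profitable ✗; to d=24 gives 73.6 − 3.7×24 = -15.2 → no gain ✓.
5 of the 6 constraints hold; not an equilibrium.

5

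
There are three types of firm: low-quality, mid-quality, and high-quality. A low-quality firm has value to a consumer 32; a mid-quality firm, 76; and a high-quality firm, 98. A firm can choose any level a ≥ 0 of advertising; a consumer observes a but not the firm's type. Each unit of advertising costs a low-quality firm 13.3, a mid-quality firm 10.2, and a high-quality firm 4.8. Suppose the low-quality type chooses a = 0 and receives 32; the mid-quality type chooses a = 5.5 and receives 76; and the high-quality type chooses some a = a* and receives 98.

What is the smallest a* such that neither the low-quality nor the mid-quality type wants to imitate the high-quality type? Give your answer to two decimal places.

Mid-quality type (on-path payoff 76 − 10.2×5.5 = 19.9) won't mimic when 19.9 ≥ 98 − 10.2·a*, i.e. a* ≥ 7.66.
Low-quality type (on-path payoff 32) won't mimic when 32 ≥ 98 − 13.3·a*, i.e. a* ≥ 4.96.
Both must hold, so a* = max(4.96, 7.66) = 7.66. The mid-quality type's constraint binds.

7.66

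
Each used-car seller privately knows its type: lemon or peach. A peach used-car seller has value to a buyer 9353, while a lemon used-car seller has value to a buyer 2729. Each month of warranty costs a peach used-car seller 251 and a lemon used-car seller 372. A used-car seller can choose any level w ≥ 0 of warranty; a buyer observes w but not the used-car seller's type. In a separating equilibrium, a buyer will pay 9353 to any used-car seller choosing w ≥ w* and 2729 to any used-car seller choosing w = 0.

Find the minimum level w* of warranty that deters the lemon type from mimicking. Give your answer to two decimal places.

17.81

A lemon used-car seller choosing w = 0 receives 2729.
Imitating at w* instead would pay 9353 at cost 372·w*, netting 9353 − 372·w*.
Indifference: 2729 = 9353 − 372·w*, so w* = (9353 − 2729) / 372 ≈ 17.81.
At w* the lemon type's incentive constraint just binds; the peach type strictly prefers w* since its per-unit cost is lower.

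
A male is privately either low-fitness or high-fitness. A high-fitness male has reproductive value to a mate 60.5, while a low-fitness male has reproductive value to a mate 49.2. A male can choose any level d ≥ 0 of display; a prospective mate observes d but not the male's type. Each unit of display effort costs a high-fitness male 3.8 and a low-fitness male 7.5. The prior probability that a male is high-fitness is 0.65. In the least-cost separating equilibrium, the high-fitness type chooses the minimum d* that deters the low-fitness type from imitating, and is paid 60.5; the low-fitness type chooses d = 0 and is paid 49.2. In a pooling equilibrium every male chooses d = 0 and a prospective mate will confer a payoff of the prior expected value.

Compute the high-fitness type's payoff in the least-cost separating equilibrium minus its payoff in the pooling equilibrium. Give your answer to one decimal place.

-1.8

Least-cost separating signal: d* solves 49.2 = 60.5 − 7.5·d*, so d* = (60.5 − 49.2)/7.5 ≈ 1.5067.
High-fitness type's separating payoff: 60.5 − 3.8 × d* = 60.5 − 3.8 × (60.5 − 49.2)/7.5 = 60.5 − 42.94/7.5 ≈ 54.775.
Pooling payoff: 0.65 × 60.5 + 0.35 × 49.2 = 56.545.
Difference: 54.775 − 56.545 = -1.77, i.e. -1.8 to one decimal place.
The high-fitness type would prefer the pooling outcome.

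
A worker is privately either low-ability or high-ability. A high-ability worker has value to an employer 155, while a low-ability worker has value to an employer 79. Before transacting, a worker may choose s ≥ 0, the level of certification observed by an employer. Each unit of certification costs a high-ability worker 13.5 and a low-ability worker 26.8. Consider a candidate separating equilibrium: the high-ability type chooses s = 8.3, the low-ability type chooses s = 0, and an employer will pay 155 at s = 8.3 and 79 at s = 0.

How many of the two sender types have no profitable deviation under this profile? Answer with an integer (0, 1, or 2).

High-ability type: signal → 155 − 13.5 × 8.3 = 42.95; deviate to 0 → 79. IC fails (42.95 < 79).
Low-ability type: stay at 0 → 79; mimic → 155 − 26.8 × 8.3 = -67.44. IC holds (79 ≥ -67.44).
1 of 2 constraints hold, so this profile is not an equilibrium.

1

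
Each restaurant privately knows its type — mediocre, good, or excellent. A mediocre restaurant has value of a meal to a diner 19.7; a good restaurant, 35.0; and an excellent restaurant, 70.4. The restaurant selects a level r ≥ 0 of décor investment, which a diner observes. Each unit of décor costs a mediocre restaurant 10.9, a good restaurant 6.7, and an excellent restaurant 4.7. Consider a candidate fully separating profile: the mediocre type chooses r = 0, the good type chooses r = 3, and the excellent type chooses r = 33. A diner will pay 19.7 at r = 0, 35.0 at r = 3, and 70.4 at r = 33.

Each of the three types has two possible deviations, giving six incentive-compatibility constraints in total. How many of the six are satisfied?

Excellent (own payoff 70.4 − 4.7×33 = -84.7): to r=0 gives 19.7 → profitable ✗; to r=3 gives 35.0 − 4.7×3 = 20.9 → profitable ✗.
Mediocre (own payoff 19.7): to r=3 gives 35.0 − 10.9×3 = 2.3 → no gain ✓; to r=33 gives 70.4 − 10.9×33 = -289.3 → no gain ✓.
Good (own payoff 35.0 − 6.7×3 = 14.9): to r=0 gives 19.7 → profitable ✗; to r=33 gives 70.4 − 6.7×33 = -150.7 → no gain ✓.
3 of the 6 constraints hold; not an equilibrium.

3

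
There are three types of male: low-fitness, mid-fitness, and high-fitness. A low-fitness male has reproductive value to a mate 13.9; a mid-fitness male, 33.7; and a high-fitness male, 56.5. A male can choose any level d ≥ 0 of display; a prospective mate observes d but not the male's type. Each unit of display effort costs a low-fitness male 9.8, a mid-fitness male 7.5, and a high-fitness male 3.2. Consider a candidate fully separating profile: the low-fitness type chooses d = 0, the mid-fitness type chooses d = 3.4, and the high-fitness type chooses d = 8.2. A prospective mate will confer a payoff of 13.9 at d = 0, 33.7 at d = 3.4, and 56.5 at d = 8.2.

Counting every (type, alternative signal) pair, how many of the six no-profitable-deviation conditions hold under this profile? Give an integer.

5

Mid-fitness (own payoff 33.7 − 7.5×3.4 = 8.2): to d=0 gives 13.9 → profitable ✗; to d=8.2 gives 56.5 − 7.5×8.2 = -5 → no gain ✓.
High-fitness (own payoff 56.5 − 3.2×8.2 = 30.26): to d=0 gives 13.9 → no gain ✓; to d=3.4 gives 33.7 − 3.2×3.4 = 22.82 → no gain ✓.
Low-fitness (own payoff 13.9): to d=3.4 gives 33.7 − 9.8×3.4 = 0.38 → no gain ✓; to d=8.2 gives 56.5 − 9.8×8.2 = -23.86 → no gain ✓.
5 of the 6 constraints hold; not an equilibrium.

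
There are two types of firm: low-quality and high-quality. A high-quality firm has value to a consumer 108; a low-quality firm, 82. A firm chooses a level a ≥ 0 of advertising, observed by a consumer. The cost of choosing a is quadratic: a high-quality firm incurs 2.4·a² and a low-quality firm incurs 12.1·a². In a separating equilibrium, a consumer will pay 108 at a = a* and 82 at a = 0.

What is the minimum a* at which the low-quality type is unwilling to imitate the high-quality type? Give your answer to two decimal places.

The low-quality type at a = 0 receives 82; imitating at a* yields 108 − 12.1·a*².
Indifference: 82 = 108 − 12.1·a*², so a*² = (108 − 82) / 12.1 ≈ 2.1488.
a* = √2.1488 ≈ 1.47.

1.47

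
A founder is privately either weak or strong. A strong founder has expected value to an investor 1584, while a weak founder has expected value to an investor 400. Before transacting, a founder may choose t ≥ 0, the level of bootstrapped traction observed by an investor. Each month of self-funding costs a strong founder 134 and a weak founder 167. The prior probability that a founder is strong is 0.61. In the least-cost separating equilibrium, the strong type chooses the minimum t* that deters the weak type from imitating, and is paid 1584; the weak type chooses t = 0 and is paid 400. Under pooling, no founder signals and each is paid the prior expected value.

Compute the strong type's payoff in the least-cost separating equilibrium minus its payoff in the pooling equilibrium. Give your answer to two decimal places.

-488.28

Least-cost separating signal: t* solves 400 = 1584 − 167·t*, so t* = (1584 − 400)/167 ≈ 7.0898.
Strong type's separating payoff: 1584 − 134 × t* = 1584 − 134 × (1584 − 400)/167 = 1584 − 158656/167 ≈ 633.9641.
Pooling payoff: 0.61 × 1584 + 0.39 × 400 = 1122.24.
Difference: 633.9641 − 1122.24 = -488.2759, i.e. -488.28 to two decimal places.
The strong type would prefer the pooling outcome.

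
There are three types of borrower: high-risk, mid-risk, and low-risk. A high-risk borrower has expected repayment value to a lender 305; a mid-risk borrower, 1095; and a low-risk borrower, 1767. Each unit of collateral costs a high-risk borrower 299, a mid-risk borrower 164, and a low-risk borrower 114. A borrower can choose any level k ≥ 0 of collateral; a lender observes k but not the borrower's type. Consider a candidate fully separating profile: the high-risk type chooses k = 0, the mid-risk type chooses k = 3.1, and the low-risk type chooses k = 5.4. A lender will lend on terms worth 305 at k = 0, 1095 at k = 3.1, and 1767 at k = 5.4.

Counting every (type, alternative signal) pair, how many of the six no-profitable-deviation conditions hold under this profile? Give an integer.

5

Low-risk (own payoff 1767 − 114×5.4 = 1151.4): to k=0 gives 305 → no gain ✓; to k=3.1 gives 1095 − 114×3.1 = 741.6 → no gain ✓.
Mid-risk (own payoff 1095 − 164×3.1 = 586.6): to k=0 gives 305 → no gain ✓; to k=5.4 gives 1767 − 164×5.4 = 881.4 → profitable ✗.
High-risk (own payoff 305): to k=3.1 gives 1095 − 299×3.1 = 168.1 → no gain ✓; to k=5.4 gives 1767 − 299×5.4 = 152.4 → no gain ✓.
5 of the 6 constraints hold; not an equilibrium.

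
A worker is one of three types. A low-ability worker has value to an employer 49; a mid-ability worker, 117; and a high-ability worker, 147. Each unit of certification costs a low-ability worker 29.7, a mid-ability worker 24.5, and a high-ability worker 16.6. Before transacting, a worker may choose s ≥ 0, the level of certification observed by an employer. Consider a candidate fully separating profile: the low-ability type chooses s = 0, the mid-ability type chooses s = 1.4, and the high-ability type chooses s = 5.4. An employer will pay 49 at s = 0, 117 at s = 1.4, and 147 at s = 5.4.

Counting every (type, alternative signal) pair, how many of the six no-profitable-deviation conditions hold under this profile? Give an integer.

4

Low-ability (own payoff 49): to s=1.4 gives 117 − 29.7×1.4 = 75.42 → profitable ✗; to s=5.4 gives 147 − 29.7×5.4 = -13.38 → no gain ✓.
Mid-ability (own payoff 117 − 24.5×1.4 = 82.7): to s=0 gives 49 → no gain ✓; to s=5.4 gives 147 − 24.5×5.4 = 14.7 → no gain ✓.
High-ability (own payoff 147 − 16.6×5.4 = 57.36): to s=0 gives 49 → no gain ✓; to s=1.4 gives 117 − 16.6×1.4 = 93.76 → profitable ✗.
4 of the 6 constraints hold; not an equilibrium.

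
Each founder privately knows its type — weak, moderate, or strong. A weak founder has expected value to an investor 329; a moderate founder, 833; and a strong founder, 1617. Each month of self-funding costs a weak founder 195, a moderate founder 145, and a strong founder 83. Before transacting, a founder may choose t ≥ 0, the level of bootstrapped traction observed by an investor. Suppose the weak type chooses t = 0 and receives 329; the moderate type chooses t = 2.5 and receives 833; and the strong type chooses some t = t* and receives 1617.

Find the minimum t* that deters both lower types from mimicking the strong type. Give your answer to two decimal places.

7.91

Moderate type (on-path payoff 833 − 145×2.5 = 470.5) won't mimic when 470.5 ≥ 1617 − 145·t*, i.e. t* ≥ 7.91.
Weak type (on-path payoff 329) won't mimic when 329 ≥ 1617 − 195·t*, i.e. t* ≥ 6.61.
Both must hold, so t* = max(6.61, 7.91) = 7.91. The moderate type's constraint binds.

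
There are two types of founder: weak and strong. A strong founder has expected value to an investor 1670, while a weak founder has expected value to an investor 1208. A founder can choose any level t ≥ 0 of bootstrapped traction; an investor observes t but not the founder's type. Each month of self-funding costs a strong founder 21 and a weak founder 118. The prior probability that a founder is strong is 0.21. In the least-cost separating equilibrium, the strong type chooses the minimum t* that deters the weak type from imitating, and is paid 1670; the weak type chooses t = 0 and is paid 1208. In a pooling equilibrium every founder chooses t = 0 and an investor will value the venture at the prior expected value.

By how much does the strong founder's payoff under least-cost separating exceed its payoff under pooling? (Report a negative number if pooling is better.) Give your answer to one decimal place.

Least-cost separating signal: t* solves 1208 = 1670 − 118·t*, so t* = (1670 − 1208)/118 ≈ 3.9153.
Strong type's separating payoff: 1670 − 21 × t* = 1670 − 21 × (1670 − 1208)/118 = 1670 − 9702/118 ≈ 1587.780.
Pooling payoff: 0.21 × 1670 + 0.79 × 1208 = 1305.02.
Difference: 1587.780 − 1305.02 = 282.76, i.e. 282.8 to one decimal place.
The strong type prefers to separate.

282.8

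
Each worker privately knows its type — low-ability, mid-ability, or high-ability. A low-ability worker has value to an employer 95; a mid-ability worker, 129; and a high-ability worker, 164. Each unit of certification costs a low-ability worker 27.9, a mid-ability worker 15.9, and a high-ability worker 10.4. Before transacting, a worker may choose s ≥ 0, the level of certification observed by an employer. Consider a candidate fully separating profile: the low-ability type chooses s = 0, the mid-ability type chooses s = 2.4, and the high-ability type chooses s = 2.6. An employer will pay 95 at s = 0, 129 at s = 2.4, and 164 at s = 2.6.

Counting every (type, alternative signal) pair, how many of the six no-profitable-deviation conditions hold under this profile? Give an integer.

Low-ability (own payoff 95): to s=2.4 gives 129 − 27.9×2.4 = 62.04 → no gain ✓; to s=2.6 gives 164 − 27.9×2.6 = 91.46 → no gain ✓.
High-ability (own payoff 164 − 10.4×2.6 = 136.96): to s=0 gives 95 → no gain ✓; to s=2.4 gives 129 − 10.4×2.4 = 104.04 → no gain ✓.
Mid-ability (own payoff 129 − 15.9×2.4 = 90.84): to s=0 gives 95 → profitable ✗; to s=2.6 gives 164 − 15.9×2.6 = 122.66 → profitable ✗.
4 of the 6 constraints hold; not an equilibrium.

4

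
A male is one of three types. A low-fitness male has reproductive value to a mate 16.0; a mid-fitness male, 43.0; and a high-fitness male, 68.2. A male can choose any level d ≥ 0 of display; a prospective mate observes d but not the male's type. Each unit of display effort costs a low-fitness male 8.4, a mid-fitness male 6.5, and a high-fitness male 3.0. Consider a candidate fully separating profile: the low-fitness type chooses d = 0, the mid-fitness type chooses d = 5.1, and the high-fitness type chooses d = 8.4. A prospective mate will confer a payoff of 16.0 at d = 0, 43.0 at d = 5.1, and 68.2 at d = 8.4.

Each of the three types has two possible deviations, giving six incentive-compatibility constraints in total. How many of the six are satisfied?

4

Mid-fitness (own payoff 43.0 − 6.5×5.1 = 9.85): to d=0 gives 16.0 → profitable ✗; to d=8.4 gives 68.2 − 6.5×8.4 = 13.6 → profitable ✗.
Low-fitness (own payoff 16.0): to d=5.1 gives 43.0 − 8.4×5.1 = 0.16 → no gain ✓; to d=8.4 gives 68.2 − 8.4×8.4 = -2.36 → no gain ✓.
High-fitness (own payoff 68.2 − 3.0×8.4 = 43): to d=0 gives 16.0 → no gain ✓; to d=5.1 gives 43.0 − 3.0×5.1 = 27.7 → no gain ✓.
4 of the 6 constraints hold; not an equilibrium.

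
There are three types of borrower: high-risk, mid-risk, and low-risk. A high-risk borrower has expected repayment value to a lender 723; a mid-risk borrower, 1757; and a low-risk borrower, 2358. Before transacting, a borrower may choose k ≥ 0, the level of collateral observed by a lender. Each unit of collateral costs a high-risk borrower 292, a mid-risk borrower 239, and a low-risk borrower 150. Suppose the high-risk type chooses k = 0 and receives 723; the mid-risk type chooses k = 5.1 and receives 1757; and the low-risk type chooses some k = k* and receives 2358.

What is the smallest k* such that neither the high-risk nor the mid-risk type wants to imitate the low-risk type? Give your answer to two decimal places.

High-risk type (on-path payoff 723) won't mimic when 723 ≥ 2358 − 292·k*, i.e. k* ≥ 5.60.
Mid-risk type (on-path payoff 1757 − 239×5.1 = 538.1) won't mimic when 538.1 ≥ 2358 − 239·k*, i.e. k* ≥ 7.61.
Both must hold, so k* = max(5.60, 7.61) = 7.61. The mid-risk type's constraint binds.

7.61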